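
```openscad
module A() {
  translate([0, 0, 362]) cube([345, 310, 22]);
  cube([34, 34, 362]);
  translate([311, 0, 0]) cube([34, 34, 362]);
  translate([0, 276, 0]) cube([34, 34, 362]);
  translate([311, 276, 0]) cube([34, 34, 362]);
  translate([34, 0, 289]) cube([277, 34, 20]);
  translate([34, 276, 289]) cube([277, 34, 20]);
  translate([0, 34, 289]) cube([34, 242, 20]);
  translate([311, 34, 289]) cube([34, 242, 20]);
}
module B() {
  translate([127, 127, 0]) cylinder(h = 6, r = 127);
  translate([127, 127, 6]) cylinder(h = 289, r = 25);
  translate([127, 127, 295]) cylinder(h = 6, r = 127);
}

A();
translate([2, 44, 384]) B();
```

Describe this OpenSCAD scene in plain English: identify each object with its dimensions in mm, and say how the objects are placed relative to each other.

A is a simple wooden stool: a rectangular seat 345 mm (x) by 310 mm (y), 22 mm thick, top face at z = 384 mm, on four square legs, each 34×34 mm in cross-section. The legs rest on z = 0, each flush with a corner of the seat. Four stretchers, 34 mm wide and 20 mm tall, connect adjacent legs with their undersides at z = 289 mm, each running between the inner faces of the legs it joins and aligned with the legs' outer faces on the other axis.

B is a spool: two coaxial disc flanges of radius 127 mm and thickness 6 mm, joined by a core cylinder of radius 25 mm and height 289 mm. The lower flange rests on z = 0 and the three cylinders share a vertical axis.

The spool is on top of the stool.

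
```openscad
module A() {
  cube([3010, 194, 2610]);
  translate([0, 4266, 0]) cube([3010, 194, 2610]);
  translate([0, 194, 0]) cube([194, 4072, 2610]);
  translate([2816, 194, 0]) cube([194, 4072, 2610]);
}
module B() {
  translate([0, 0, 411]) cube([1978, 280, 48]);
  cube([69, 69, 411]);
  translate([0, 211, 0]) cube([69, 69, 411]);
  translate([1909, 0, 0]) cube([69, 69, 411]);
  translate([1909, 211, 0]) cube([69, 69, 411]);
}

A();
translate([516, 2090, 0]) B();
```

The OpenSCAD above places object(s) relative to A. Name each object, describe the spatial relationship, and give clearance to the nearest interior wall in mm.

A is a house frame. B is a bench. The bench sits inside the house frame, centred. The clearance to the nearest interior wall is 322 mm.

Clearances: x = 322, y = 1896; minimum 322 mm.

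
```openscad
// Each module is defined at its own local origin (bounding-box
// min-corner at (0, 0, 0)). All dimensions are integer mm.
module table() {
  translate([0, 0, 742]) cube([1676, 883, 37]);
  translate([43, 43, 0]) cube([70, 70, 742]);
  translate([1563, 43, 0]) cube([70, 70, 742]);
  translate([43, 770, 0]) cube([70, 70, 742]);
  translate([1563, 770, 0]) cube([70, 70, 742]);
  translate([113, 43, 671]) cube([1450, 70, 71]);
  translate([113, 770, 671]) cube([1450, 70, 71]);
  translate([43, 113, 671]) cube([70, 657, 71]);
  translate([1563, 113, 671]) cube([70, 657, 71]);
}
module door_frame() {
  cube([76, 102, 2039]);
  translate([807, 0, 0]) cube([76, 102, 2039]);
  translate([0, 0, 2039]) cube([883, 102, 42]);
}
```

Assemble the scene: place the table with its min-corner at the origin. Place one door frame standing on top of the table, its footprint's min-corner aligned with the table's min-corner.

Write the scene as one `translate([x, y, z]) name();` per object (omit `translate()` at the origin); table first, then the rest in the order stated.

table();
translate([0, 0, 779]) door_frame();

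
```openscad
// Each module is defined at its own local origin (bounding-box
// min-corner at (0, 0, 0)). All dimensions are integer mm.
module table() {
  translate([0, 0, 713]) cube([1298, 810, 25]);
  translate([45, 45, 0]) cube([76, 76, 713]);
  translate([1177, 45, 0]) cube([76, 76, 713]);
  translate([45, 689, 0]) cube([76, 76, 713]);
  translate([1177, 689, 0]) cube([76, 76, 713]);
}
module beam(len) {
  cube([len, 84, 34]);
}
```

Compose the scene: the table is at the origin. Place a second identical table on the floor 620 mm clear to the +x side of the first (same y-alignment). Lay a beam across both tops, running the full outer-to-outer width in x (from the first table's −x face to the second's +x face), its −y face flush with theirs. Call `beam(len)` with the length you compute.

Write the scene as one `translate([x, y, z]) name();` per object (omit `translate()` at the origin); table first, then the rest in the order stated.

table();
translate([1918, 0, 0]) table();
translate([0, 0, 738]) beam(3216);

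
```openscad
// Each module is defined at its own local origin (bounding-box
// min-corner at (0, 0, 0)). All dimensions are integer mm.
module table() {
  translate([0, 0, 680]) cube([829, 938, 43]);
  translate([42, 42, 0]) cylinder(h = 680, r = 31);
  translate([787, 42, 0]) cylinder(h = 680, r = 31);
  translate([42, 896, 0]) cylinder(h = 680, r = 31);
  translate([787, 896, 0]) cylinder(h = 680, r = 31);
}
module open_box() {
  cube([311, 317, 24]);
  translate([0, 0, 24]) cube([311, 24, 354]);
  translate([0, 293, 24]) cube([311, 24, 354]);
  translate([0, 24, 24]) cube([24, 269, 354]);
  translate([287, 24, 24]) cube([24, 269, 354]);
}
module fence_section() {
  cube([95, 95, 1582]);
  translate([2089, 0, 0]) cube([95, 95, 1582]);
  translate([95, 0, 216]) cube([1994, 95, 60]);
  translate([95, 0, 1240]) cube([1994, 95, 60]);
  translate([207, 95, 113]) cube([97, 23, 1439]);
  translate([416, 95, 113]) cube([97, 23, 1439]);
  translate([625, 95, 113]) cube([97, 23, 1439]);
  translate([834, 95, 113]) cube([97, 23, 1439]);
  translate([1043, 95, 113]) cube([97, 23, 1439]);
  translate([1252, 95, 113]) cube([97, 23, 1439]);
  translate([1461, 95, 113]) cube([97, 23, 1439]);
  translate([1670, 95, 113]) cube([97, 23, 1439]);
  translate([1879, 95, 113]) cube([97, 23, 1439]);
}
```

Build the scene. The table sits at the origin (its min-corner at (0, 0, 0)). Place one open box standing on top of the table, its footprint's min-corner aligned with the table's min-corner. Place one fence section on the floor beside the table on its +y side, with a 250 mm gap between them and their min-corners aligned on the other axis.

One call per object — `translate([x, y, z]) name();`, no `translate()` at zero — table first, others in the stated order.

table();
translate([0, 0, 723]) open_box();
translate([0, 1188, 0]) fence_section();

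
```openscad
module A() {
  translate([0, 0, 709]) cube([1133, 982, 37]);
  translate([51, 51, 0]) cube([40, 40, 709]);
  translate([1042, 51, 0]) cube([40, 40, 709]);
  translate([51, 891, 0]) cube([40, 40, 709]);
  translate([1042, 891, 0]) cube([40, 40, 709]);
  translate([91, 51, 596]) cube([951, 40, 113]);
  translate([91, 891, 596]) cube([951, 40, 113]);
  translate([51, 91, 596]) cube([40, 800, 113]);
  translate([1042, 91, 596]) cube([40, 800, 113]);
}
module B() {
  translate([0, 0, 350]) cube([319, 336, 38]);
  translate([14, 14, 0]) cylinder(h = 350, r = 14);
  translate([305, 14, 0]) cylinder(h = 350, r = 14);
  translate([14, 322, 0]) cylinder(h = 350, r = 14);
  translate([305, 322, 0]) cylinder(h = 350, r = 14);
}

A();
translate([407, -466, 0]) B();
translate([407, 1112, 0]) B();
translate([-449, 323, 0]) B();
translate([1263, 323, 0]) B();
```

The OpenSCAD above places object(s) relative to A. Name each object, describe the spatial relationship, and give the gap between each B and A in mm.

Each stool's nearest face is 130 mm from the table's bounding box.

A is a table. B is a stool. Four stools sit around the table at the −y, +y, −x, +x sides. The gap between each stool and the table is 130 mm.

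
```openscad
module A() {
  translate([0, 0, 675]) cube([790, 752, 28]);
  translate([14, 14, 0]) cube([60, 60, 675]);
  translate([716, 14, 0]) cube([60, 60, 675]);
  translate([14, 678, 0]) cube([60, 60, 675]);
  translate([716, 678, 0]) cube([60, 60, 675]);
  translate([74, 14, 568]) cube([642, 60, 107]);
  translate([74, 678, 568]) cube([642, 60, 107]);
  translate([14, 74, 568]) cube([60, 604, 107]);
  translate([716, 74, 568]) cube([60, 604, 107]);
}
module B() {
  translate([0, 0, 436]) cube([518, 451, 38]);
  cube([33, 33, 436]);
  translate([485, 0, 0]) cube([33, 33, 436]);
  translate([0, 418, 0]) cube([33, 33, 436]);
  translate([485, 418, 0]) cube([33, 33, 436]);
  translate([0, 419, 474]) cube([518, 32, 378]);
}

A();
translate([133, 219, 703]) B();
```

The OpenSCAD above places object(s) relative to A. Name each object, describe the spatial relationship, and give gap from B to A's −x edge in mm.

The chair's min-x is at 133; the table's min-x is 0; gap = 133 mm.

A is a table. B is a chair. The chair is on top of the table. The gap from the chair to the table's −x edge is 133 mm.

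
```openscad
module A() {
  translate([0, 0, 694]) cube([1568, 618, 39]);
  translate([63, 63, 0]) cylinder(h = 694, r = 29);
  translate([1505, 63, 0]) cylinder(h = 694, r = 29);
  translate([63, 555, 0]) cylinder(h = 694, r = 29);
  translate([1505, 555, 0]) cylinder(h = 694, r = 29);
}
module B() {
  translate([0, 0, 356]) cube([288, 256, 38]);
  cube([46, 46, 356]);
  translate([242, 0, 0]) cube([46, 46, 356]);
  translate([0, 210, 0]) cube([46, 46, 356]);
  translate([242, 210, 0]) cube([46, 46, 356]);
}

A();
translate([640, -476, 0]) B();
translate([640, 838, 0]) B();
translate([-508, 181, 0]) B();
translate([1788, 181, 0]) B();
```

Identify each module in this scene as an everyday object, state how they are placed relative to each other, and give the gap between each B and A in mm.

Each stool's nearest face is 220 mm from the table's bounding box.

A is a table. B is a stool. Four stools sit around the table at the −y, +y, −x, +x sides. The gap between each stool and the table is 220 mm.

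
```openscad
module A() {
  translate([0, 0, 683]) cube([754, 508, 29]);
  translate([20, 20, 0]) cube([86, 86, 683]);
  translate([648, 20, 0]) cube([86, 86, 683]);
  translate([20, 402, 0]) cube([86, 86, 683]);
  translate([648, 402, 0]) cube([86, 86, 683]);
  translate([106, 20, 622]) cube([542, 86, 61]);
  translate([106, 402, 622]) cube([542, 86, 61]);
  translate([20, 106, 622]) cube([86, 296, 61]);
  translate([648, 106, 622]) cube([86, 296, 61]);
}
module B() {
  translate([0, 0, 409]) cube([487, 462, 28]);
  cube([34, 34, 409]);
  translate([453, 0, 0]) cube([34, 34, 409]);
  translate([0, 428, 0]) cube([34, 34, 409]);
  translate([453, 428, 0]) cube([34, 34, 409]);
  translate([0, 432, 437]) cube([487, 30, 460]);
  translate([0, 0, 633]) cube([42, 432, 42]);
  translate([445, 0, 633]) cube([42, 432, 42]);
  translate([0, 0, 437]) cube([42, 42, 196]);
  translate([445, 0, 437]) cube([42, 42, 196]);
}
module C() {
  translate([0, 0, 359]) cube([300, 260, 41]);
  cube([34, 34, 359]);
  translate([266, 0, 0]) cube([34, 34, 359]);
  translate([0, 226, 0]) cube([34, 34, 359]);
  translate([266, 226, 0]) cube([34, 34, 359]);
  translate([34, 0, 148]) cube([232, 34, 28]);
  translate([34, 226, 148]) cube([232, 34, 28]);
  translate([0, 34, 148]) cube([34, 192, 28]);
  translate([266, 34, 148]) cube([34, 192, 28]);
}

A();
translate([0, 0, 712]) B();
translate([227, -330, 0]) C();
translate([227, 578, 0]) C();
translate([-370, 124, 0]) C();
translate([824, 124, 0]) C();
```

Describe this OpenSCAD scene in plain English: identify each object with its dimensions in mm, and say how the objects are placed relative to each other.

A is a table with a 754×508 mm rectangular top, 29 mm thick, top surface at z = 712 mm, supported by four 86×86 mm square legs, each inset 20 mm from the nearest pair of top edges, running from the floor. Four apron rails, 86 mm thick and 61 mm tall, run between adjacent legs with their top edges flush with the underside of the top and their outer faces flush with the legs' outer faces.

B is a chair: 487×462 mm seat, 28 mm thick, top at z = 437 mm, on four 34 mm square corner legs flush with the seat edges. A 30 mm thick backrest slab spans the full seat width, extending 460 mm above the seat top, its back face flush with the seat's +y edge. Two armrests of 42×42 mm section run along each side from the seat's front edge to the front of the backrest, top faces 238 mm above the seat top and outer faces flush with the seat's x-edges; a 42×42 mm post under the front of each armrest stands on the seat at the front corner.

C is a four-legged stool. The seat is a 300×260×41 mm slab whose top surface is at z = 400 mm; four square legs, each 34×34 mm in cross-section, run from the floor (z = 0) to the underside of the seat, each flush with a corner of the seat. Four stretchers, 34 mm wide and 28 mm tall, connect adjacent legs with their undersides at z = 148 mm, each running between the inner faces of the legs it joins and aligned with the legs' outer faces on the other axis.

The chair is on top of the table. Four stools sit around the table at the −y, +y, −x, +x sides.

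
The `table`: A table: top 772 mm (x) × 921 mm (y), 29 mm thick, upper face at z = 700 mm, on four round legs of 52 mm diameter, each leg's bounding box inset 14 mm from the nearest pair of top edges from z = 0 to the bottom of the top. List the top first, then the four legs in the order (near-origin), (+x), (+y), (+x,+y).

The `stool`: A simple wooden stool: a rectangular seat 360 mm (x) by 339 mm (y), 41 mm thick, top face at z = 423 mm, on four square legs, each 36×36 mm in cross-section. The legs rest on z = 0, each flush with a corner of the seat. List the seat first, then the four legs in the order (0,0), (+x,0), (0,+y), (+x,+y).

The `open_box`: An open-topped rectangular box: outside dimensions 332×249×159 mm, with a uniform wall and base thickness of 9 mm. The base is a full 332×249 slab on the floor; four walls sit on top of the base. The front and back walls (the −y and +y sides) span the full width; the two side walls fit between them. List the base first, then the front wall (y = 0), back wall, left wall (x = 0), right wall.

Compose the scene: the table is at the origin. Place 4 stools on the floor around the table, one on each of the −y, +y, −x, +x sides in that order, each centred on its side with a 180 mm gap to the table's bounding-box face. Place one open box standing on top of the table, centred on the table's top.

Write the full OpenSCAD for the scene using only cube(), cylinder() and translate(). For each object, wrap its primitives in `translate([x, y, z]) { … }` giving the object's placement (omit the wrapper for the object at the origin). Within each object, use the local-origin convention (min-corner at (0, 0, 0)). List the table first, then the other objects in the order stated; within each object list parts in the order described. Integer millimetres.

translate([0, 0, 671]) cube([772, 921, 29]);
translate([40, 40, 0]) cylinder(h = 671, r = 26);
translate([732, 40, 0]) cylinder(h = 671, r = 26);
translate([40, 881, 0]) cylinder(h = 671, r = 26);
translate([732, 881, 0]) cylinder(h = 671, r = 26);
translate([206, -519, 0]) {
  translate([0, 0, 382]) cube([360, 339, 41]);
  cube([36, 36, 382]);
  translate([324, 0, 0]) cube([36, 36, 382]);
  translate([0, 303, 0]) cube([36, 36, 382]);
  translate([324, 303, 0]) cube([36, 36, 382]);
}
translate([206, 1101, 0]) {
  translate([0, 0, 382]) cube([360, 339, 41]);
  cube([36, 36, 382]);
  translate([324, 0, 0]) cube([36, 36, 382]);
  translate([0, 303, 0]) cube([36, 36, 382]);
  translate([324, 303, 0]) cube([36, 36, 382]);
}
translate([-540, 291, 0]) {
  translate([0, 0, 382]) cube([360, 339, 41]);
  cube([36, 36, 382]);
  translate([324, 0, 0]) cube([36, 36, 382]);
  translate([0, 303, 0]) cube([36, 36, 382]);
  translate([324, 303, 0]) cube([36, 36, 382]);
}
translate([952, 291, 0]) {
  translate([0, 0, 382]) cube([360, 339, 41]);
  cube([36, 36, 382]);
  translate([324, 0, 0]) cube([36, 36, 382]);
  translate([0, 303, 0]) cube([36, 36, 382]);
  translate([324, 303, 0]) cube([36, 36, 382]);
}
translate([220, 336, 700]) {
  cube([332, 249, 9]);
  translate([0, 0, 9]) cube([332, 9, 150]);
  translate([0, 240, 9]) cube([332, 9, 150]);
  translate([0, 9, 9]) cube([9, 231, 150]);
  translate([323, 9, 9]) cube([9, 231, 150]);
}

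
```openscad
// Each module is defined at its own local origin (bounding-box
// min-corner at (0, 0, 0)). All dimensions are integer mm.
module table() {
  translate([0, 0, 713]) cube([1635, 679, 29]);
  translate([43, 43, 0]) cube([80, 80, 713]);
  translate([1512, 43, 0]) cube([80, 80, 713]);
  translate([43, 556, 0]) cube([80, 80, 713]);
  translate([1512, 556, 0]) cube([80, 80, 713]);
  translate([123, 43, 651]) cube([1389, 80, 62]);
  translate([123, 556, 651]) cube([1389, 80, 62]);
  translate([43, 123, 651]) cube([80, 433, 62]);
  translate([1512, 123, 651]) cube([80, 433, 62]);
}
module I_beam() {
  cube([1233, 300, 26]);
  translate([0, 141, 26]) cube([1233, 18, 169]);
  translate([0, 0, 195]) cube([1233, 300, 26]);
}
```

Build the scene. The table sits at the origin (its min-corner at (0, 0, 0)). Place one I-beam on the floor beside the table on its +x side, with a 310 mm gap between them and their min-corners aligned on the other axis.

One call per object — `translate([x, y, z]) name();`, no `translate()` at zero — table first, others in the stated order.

table();
translate([1945, 0, 0]) I_beam();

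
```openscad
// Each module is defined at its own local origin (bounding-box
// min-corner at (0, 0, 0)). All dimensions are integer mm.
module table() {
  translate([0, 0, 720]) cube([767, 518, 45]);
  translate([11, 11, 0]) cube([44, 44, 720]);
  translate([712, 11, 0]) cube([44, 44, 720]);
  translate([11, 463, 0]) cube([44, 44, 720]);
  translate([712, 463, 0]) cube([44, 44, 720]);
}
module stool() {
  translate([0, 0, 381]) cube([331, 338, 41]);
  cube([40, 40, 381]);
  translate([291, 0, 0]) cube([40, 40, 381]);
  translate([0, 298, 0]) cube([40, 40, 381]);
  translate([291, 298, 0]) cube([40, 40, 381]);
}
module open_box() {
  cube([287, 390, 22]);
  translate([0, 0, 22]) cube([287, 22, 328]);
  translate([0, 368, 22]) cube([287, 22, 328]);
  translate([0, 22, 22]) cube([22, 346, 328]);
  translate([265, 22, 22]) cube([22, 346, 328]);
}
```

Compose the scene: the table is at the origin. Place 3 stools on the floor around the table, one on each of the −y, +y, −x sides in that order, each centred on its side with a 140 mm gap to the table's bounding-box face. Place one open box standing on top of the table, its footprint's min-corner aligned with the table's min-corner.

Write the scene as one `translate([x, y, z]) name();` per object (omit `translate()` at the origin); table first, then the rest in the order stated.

table();
translate([218, -478, 0]) stool();
translate([218, 658, 0]) stool();
translate([-471, 90, 0]) stool();
translate([0, 0, 765]) open_box();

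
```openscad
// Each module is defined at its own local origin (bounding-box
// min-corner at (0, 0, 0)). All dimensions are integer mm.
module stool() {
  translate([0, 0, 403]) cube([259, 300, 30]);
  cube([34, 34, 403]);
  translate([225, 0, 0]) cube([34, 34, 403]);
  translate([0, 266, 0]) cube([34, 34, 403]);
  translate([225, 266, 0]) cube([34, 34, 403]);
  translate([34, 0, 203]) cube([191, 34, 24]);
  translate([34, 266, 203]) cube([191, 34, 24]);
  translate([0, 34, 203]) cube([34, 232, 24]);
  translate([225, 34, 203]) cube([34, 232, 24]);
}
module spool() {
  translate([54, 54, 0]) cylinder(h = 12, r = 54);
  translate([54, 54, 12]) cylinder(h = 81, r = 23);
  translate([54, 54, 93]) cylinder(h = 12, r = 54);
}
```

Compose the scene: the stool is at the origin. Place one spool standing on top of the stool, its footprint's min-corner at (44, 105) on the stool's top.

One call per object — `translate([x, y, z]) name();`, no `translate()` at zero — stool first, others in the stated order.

stool();
translate([44, 105, 433]) spool();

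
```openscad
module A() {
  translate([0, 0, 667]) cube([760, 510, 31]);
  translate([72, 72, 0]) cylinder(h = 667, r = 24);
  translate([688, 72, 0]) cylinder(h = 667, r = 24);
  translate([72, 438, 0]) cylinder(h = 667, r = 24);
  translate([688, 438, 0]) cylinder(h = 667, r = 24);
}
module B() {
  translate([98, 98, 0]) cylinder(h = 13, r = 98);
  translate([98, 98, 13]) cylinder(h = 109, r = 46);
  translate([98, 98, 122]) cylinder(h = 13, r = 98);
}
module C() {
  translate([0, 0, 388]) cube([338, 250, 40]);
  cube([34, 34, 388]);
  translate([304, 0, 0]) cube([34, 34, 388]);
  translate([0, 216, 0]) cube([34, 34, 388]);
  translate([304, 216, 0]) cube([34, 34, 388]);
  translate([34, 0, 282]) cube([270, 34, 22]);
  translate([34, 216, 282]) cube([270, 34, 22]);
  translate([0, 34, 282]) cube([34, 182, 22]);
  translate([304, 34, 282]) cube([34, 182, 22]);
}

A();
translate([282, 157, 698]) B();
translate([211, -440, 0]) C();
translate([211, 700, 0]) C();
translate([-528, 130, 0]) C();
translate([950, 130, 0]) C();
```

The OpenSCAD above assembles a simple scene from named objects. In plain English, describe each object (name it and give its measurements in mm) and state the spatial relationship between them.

A is a table: top 760 mm (x) × 510 mm (y), 31 mm thick, upper face at z = 698 mm, on four round legs of 48 mm diameter, each leg's bounding box inset 48 mm from the nearest pair of top edges, running from z = 0 to the bottom of the top.

B is a spool: two coaxial disc flanges of radius 98 mm and thickness 13 mm, joined by a core cylinder of radius 46 mm and height 109 mm. The lower flange rests on z = 0 and the three cylinders share a vertical axis.

C is a simple wooden stool: a rectangular seat 338 mm (x) by 250 mm (y), 40 mm thick, top face at z = 428 mm, on four square legs, each 34×34 mm in cross-section. The legs rest on z = 0, each flush with a corner of the seat. Four stretchers, 34 mm wide and 22 mm tall, connect adjacent legs with their undersides at z = 282 mm, each running between the inner faces of the legs it joins and aligned with the legs' outer faces on the other axis.

The spool is on top of the table, centred. Four stools sit around the table at the −y, +y, −x, +x sides.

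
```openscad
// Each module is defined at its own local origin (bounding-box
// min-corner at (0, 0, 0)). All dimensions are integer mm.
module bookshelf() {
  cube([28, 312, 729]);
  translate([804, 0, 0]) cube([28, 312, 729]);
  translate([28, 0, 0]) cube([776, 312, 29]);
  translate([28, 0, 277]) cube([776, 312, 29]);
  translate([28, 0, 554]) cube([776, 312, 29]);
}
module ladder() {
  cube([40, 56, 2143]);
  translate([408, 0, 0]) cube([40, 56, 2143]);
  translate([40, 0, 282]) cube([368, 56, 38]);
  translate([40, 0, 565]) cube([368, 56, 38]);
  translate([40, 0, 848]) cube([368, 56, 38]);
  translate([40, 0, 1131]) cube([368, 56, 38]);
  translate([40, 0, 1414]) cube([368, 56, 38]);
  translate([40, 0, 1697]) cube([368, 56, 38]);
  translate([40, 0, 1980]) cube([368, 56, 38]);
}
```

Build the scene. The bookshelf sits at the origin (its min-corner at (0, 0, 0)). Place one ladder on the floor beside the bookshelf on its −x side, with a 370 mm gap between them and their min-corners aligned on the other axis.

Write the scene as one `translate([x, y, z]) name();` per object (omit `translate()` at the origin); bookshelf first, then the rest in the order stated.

bookshelf();
translate([-818, 0, 0]) ladder();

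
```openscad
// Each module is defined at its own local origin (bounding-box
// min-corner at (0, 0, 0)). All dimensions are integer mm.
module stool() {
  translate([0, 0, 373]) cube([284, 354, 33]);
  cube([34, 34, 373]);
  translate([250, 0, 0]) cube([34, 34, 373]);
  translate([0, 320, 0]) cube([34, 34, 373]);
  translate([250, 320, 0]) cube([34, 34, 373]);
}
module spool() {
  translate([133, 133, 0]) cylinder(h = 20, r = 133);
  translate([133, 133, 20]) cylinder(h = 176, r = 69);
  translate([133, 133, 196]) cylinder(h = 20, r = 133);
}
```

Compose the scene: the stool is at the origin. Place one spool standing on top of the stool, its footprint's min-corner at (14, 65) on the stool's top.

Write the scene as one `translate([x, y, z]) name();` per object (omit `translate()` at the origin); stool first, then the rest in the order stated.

stool();
translate([14, 65, 406]) spool();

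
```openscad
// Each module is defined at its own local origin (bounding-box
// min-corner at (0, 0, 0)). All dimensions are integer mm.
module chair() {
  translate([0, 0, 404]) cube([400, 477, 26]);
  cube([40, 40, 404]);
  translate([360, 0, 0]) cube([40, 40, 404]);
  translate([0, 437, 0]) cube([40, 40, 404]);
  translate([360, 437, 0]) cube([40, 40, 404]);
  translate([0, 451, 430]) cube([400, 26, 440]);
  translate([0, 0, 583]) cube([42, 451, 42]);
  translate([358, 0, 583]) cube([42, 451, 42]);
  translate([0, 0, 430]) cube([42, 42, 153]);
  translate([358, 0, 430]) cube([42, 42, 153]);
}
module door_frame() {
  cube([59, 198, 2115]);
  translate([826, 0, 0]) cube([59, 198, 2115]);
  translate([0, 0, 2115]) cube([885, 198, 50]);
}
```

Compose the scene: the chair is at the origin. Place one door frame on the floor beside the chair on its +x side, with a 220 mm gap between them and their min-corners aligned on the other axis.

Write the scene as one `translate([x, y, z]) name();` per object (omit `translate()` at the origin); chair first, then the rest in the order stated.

chair();
translate([620, 0, 0]) door_frame();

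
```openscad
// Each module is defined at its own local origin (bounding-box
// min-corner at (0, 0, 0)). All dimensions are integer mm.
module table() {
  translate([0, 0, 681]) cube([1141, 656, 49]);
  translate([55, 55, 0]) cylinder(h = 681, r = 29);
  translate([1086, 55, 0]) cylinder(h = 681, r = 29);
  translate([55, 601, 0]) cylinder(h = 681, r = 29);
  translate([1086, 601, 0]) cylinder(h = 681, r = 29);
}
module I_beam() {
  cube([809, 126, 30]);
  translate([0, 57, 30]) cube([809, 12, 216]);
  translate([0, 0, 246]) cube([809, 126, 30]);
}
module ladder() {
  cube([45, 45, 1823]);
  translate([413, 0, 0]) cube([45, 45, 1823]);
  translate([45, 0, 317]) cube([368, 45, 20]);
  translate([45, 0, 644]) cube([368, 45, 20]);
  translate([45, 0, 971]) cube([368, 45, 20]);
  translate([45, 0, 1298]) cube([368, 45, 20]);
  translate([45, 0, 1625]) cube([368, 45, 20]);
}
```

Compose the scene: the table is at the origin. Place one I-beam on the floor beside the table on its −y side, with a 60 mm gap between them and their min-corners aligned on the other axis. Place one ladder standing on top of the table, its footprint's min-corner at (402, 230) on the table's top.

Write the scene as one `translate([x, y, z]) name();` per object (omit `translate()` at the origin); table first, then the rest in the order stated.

table();
translate([0, -186, 0]) I_beam();
translate([402, 230, 730]) ladder();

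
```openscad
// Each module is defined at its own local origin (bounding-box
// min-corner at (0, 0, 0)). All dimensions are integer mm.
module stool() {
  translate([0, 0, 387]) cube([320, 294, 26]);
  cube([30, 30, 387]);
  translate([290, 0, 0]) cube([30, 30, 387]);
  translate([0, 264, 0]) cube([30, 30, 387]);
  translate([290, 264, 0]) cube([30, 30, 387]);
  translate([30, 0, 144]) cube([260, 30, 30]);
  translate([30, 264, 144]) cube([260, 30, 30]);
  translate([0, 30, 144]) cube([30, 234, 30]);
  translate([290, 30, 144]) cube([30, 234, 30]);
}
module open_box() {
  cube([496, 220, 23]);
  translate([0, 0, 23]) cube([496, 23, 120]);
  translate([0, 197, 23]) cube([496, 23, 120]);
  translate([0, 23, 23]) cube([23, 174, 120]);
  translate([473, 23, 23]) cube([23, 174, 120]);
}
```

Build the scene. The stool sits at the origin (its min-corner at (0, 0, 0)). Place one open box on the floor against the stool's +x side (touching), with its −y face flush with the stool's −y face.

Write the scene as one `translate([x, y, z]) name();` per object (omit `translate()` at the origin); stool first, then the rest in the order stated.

stool();
translate([320, 0, 0]) open_box();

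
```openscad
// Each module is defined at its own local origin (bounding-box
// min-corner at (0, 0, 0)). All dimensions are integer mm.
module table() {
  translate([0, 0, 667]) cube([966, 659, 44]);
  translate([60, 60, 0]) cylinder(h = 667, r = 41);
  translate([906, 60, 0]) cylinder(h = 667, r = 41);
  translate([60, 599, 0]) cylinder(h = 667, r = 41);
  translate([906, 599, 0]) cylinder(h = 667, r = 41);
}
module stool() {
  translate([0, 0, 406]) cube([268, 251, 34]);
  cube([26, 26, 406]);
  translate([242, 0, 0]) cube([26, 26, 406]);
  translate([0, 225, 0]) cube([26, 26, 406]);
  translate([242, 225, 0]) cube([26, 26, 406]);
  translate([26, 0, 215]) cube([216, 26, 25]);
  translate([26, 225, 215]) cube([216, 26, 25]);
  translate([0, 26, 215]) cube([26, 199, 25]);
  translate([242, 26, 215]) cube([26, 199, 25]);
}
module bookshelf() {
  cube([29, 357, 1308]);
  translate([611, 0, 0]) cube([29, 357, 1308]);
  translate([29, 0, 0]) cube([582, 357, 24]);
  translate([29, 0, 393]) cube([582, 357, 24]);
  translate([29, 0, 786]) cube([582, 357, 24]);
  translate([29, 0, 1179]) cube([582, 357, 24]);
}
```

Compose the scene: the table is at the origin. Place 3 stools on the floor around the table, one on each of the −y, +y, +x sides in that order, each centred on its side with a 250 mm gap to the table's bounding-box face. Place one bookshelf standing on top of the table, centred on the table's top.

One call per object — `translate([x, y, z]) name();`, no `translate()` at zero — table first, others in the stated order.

table();
translate([349, -501, 0]) stool();
translate([349, 909, 0]) stool();
translate([1216, 204, 0]) stool();
translate([163, 151, 711]) bookshelf();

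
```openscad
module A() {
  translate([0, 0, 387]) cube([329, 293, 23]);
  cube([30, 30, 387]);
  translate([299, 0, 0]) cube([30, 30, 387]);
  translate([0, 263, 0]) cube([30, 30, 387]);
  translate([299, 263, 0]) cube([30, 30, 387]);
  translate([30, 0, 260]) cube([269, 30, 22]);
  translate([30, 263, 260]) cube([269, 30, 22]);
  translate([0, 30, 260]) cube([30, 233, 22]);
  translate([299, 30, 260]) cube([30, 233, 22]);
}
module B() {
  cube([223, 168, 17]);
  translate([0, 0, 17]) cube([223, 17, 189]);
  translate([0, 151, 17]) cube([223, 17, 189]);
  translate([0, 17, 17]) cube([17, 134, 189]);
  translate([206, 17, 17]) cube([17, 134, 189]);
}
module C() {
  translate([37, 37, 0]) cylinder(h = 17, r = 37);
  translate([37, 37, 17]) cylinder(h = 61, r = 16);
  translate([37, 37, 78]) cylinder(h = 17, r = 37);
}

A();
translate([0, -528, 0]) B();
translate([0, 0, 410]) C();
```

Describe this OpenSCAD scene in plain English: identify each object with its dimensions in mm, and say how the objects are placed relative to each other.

A is a four-legged stool. The seat is 329×293 mm, 23 mm thick, top at z = 410 mm. It stands on four square legs, each 30×30 mm in cross-section, from z = 0 to the seat underside, each flush with a corner of the seat. Four stretchers, 30 mm wide and 22 mm tall, connect adjacent legs with their undersides at z = 260 mm, each running between the inner faces of the legs it joins and aligned with the legs' outer faces on the other axis.

B is an open storage box with external size 223×168×206 mm and wall thickness 17 mm (the base is also 17 mm thick). The base covers the whole footprint; the four walls stand on the base, with the y-facing walls full-width and the x-facing walls fitting between their inner faces.

C is a spool: two coaxial disc flanges of radius 37 mm and thickness 17 mm, joined by a core cylinder of radius 16 mm and height 61 mm. The lower flange rests on z = 0 and the three cylinders share a vertical axis.

The open box is on the floor beside the stool on its −y side. The spool is on top of the stool.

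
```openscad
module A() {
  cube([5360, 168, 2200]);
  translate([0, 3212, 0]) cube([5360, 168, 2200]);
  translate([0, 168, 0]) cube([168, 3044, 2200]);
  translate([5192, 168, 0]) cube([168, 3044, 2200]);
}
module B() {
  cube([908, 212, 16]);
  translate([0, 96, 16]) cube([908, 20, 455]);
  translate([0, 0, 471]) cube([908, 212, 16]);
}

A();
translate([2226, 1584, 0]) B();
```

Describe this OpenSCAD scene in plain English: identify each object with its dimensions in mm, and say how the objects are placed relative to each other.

A is a box-shaped house frame (walls only): outside footprint 5360×3380 mm, wall height 2200 mm, wall thickness 168 mm. The two y-facing walls run the full x-width; the two x-facing walls fit between the inner faces of the y-facing walls.

B is an I-beam lying along x, 908 mm long. Overall section height 487 mm. Two flanges 212 mm wide (y) and 16 mm thick, one on the floor and one at the top; a web 20 mm thick runs between them, centred on the flange width.

The I-beam sits inside the house frame, centred.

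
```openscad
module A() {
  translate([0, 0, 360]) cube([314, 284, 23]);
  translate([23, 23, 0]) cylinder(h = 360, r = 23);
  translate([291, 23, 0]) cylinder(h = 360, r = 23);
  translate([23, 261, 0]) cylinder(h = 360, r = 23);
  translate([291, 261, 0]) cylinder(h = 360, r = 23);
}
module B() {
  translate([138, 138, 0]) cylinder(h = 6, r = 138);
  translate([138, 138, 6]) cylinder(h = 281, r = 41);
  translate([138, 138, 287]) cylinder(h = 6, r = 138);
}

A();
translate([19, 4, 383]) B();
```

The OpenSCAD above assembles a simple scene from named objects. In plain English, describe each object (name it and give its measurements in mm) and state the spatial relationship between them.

A is a simple wooden stool: a rectangular seat 314 mm (x) by 284 mm (y), 23 mm thick, top face at z = 383 mm, on four round legs, each 46 mm in diameter. The legs rest on z = 0, each leg's axis is inset half a diameter from the nearest pair of seat edges (so the leg's bounding box is flush with the corner).

B is a spool: two coaxial disc flanges of radius 138 mm and thickness 6 mm, joined by a core cylinder of radius 41 mm and height 281 mm. The lower flange rests on z = 0 and the three cylinders share a vertical axis.

The spool is on top of the stool, centred.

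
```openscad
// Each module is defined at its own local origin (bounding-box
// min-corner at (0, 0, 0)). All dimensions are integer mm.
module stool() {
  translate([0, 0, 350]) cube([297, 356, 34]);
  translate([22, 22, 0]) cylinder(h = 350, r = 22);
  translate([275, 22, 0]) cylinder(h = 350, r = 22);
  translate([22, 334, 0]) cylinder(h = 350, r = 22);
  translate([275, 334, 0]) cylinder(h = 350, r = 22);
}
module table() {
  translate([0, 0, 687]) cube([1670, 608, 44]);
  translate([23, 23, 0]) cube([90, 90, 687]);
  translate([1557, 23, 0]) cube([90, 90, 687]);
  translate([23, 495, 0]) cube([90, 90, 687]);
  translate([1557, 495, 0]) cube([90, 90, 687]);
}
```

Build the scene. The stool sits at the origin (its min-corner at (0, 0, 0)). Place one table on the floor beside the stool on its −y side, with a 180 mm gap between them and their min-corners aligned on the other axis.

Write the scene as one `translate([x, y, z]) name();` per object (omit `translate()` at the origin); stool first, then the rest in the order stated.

stool();
translate([0, -788, 0]) table();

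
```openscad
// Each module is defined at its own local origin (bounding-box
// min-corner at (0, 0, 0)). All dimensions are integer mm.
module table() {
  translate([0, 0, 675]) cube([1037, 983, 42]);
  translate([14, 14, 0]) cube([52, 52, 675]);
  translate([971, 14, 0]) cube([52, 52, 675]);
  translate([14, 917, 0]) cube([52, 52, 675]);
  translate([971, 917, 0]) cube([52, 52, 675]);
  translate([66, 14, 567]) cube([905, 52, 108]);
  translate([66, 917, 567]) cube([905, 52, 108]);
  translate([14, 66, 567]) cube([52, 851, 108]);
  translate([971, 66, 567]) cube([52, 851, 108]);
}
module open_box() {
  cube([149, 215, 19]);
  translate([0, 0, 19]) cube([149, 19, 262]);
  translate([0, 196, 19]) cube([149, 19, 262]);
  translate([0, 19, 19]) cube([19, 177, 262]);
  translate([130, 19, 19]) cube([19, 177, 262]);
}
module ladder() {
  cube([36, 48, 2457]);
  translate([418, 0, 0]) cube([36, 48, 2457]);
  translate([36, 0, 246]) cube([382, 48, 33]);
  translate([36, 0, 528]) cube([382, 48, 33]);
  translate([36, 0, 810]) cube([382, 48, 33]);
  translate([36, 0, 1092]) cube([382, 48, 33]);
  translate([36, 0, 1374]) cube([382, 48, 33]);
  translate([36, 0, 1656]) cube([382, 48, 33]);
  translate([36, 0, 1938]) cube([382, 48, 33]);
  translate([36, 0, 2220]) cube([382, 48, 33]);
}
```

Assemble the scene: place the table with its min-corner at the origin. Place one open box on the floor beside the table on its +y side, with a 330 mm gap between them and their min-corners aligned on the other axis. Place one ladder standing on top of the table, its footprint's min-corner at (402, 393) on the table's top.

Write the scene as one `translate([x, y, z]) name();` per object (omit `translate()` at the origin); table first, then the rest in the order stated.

table();
translate([0, 1313, 0]) open_box();
translate([402, 393, 717]) ladder();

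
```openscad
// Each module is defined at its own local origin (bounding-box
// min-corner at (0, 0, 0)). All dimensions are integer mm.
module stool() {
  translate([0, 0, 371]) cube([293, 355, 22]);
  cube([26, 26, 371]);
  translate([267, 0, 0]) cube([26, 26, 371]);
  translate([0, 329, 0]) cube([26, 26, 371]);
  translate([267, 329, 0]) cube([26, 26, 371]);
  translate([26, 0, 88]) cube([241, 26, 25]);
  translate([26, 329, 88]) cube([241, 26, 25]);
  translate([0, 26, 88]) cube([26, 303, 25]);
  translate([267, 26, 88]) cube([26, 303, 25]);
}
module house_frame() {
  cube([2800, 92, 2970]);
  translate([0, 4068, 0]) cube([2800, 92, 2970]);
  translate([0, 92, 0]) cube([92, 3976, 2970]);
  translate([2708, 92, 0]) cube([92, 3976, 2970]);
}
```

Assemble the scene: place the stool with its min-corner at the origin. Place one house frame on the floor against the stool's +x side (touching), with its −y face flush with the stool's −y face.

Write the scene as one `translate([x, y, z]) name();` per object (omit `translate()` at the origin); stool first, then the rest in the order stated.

stool();
translate([293, 0, 0]) house_frame();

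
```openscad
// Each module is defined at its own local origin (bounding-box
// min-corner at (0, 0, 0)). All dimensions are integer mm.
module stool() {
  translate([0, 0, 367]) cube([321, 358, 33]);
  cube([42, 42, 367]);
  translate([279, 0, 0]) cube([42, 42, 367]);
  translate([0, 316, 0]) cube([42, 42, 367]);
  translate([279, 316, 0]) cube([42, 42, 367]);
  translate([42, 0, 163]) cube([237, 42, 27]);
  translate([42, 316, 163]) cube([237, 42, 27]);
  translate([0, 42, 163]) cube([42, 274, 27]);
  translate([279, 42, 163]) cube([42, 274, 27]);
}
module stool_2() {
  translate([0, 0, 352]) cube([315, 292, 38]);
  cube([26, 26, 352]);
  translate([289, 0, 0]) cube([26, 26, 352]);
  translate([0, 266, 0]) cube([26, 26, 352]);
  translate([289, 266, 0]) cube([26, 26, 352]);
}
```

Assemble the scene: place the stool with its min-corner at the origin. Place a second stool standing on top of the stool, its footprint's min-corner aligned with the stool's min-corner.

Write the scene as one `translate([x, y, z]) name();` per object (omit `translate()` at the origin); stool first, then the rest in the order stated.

stool();
translate([0, 0, 400]) stool_2();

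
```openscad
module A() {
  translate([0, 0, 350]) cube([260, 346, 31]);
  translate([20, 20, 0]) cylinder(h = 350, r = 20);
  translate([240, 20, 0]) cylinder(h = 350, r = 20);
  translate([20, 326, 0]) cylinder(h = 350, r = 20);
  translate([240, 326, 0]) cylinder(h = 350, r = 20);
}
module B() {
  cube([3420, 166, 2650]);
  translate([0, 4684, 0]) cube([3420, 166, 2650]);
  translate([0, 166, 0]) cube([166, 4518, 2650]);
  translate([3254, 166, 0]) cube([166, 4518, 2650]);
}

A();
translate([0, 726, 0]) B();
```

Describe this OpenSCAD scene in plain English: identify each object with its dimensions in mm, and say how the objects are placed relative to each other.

A is a four-legged stool. The seat is a 260×346×31 mm slab whose top surface is at z = 381 mm; four round legs, each 40 mm in diameter, run from the floor (z = 0) to the underside of the seat, each leg's axis is inset half a diameter from the nearest pair of seat edges (so the leg's bounding box is flush with the corner).

B is the wall frame of a small rectangular building: four walls, each 2650 mm tall and 166 mm thick, enclosing a footprint 3420 mm (x) by 4850 mm (y) outside-to-outside, with no floor or roof. The front and back walls (the −y and +y sides) span the full width; the two side walls fit between them.

The house frame is on the floor beside the stool on its +y side.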